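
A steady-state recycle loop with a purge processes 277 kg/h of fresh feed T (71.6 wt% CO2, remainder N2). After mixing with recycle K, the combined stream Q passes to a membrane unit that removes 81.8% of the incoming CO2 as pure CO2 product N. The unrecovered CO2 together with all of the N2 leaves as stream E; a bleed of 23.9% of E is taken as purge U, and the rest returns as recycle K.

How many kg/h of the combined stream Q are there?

559.4 kg/h

N2 enters only via T and leaves only via the purge: 277×0.284 = 0.239×(N2 in E), and the membrane unit passes all N2, so N2 in Q = N2 in E = 329.15 kg/h.
CO2 in Q: m_A = 277×0.716 + (1−0.239)·(1−0.818)·m_A, so m_A = 198.33/0.8615 = 230.22 kg/h.
Q = 230.22 + 329.15 = 559.37 kg/h.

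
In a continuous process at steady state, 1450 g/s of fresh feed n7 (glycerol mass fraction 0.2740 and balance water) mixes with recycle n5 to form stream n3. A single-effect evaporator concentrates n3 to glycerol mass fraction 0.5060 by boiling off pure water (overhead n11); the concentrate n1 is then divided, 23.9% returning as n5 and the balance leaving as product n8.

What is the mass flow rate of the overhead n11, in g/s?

Overall glycerol balance (none leaves overhead): glycerol in fresh feed = glycerol in product, i.e. 1450×0.274 = (1−0.239)·n1·0.506.
n1 = 397.3/(0.506×0.761) = 1031.8 g/s.
Recycle n5 = 0.239×1031.8 = 246.59 g/s.
Combined feed n3 = 1450 + 246.59 = 1696.6 g/s.
Overhead n11 = n3 − n1 = 1696.6 − 1031.8 = 664.82 g/s.

664.8 g/s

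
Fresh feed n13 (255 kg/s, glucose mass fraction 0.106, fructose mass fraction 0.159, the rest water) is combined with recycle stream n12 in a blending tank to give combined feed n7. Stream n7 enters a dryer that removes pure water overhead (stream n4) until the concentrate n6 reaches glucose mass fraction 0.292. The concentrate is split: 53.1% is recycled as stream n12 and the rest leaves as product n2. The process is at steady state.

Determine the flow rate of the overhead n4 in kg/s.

162.4 kg/s

Overall glucose balance (none leaves overhead): glucose in fresh feed = glucose in product, i.e. 255×0.106 = (1−0.531)·n6·0.292.
n6 = 27.03/(0.292×0.469) = 197.37 kg/s.
Recycle n12 = 0.531×197.37 = 104.81 kg/s.
Combined feed n7 = 255 + 104.81 = 359.81 kg/s.
Overhead n4 = n7 − n6 = 359.81 − 197.37 = 162.43 kg/s.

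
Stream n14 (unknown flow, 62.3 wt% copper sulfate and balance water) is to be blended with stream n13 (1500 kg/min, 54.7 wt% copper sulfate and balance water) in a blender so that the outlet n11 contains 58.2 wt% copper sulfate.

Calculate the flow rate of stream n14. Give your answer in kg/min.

1280 kg/min

Let n14 be the unknown flow. Total out = 1500 + n14.
copper sulfate balance: 820.5 + 0.623·n14 = 0.582·(1500 + n14)
(0.623 − 0.582)·n14 = 0.582×1500 − 820.5 = 52.5
n14 = 52.5 / 0.041 = 1280.5 kg/min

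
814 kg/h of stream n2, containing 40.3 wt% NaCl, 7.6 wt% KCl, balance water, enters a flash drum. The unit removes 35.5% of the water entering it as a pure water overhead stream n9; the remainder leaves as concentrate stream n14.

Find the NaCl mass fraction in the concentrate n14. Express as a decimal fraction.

0.494

NaCl is not removed: 814×0.403 = 328.04 kg/h of NaCl enters n14.
water entering = 814×0.521 = 424.09 kg/h; overhead removed = 0.355×424.09 = 150.55 kg/h.
Concentrate = 814 − 150.55 = 663.45 kg/h.
Mass fraction = 328.04/663.45 = 0.494.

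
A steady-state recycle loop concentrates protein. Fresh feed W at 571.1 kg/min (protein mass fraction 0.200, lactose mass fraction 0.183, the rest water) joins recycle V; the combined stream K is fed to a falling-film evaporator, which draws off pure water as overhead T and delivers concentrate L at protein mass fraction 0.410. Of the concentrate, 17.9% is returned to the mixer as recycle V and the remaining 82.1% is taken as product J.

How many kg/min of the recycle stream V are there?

Overall protein balance (none leaves overhead): protein in fresh feed = protein in product, i.e. 571.1×0.200 = (1−0.179)·L·0.410.
L = 114.22/(0.410×0.821) = 339.32 kg/min.
Recycle V = 0.179×339.32 = 60.739 kg/min.

60.74 kg/min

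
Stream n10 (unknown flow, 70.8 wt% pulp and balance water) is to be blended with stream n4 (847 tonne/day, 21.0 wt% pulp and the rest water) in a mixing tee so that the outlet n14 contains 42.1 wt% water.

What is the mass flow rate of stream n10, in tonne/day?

2423 tonne/day

Let n10 be the unknown flow. Total out = 847 + n10.
water balance: 669.13 + 0.292·n10 = 0.421·(847 + n10)
(0.292 − 0.421)·n10 = 0.421×847 − 669.13 = -312.54
n10 = -312.54 / -0.129 = 2422.8 tonne/day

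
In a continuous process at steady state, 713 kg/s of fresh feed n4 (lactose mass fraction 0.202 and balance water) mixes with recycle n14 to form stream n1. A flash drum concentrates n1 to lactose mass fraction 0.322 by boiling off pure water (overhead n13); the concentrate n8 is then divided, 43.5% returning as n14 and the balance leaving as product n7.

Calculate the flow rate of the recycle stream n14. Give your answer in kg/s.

344.4 kg/s

Overall lactose balance (none leaves overhead): lactose in fresh feed = lactose in product, i.e. 713×0.202 = (1−0.435)·n8·0.322.
n8 = 144.03/(0.322×0.565) = 791.66 kg/s.
Recycle n14 = 0.435×791.66 = 344.37 kg/s.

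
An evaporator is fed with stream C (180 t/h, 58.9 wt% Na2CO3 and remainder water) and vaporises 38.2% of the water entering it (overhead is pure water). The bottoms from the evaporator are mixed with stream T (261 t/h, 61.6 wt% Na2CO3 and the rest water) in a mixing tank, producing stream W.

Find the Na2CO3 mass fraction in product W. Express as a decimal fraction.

0.6464

Vapour removed = 0.382×0.411×180 = 28.26 t/h; concentrate = 151.74 t/h.
Na2CO3 reaching the mixer = 106.02 (from concentrate) + 261×0.616 = 266.8 t/h.
Product flow = 151.74 + 261 = 412.74 t/h; Na2CO3 fraction = 0.6464.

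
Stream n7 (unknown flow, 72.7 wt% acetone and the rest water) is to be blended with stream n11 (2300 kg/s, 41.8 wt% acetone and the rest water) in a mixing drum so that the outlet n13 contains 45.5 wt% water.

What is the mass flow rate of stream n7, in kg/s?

Let n7 be the unknown flow. Total out = 2300 + n7.
water balance: 1338.6 + 0.273·n7 = 0.455·(2300 + n7)
(0.273 − 0.455)·n7 = 0.455×2300 − 1338.6 = -292.1
n7 = -292.1 / -0.182 = 1604.9 kg/s

1605 kg/s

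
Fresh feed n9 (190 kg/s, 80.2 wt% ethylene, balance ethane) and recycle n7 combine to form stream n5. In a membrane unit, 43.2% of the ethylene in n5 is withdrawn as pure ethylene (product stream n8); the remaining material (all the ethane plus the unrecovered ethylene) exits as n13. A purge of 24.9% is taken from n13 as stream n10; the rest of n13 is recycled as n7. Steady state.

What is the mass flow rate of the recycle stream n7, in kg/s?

ethane enters only via n9 and leaves only via the purge: 190×0.198 = 0.249×(ethane in n13), and the membrane unit passes all ethane, so ethane in n5 = ethane in n13 = 151.08 kg/s.
ethylene in n5: m_A = 190×0.802 + (1−0.249)·(1−0.432)·m_A, so m_A = 152.38/0.5734 = 265.73 kg/s.
n13 = (1−0.432)×265.73 + 151.08 = 302.02 kg/s.
Recycle n7 = (1−0.249)×302.02 = 226.82 kg/s.

226.8 kg/s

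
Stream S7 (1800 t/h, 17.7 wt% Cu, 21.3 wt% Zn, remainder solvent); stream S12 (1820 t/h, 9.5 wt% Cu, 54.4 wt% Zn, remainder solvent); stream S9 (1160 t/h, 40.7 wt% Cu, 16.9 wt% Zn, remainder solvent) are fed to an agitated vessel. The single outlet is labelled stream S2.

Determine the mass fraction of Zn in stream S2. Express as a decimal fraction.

0.3284

Total flow out = 1800 + 1820 + 1160 = 4780 t/h.
Zn in = 1800×0.213 + 1820×0.544 + 1160×0.169 = 1569.5 t/h.
Zn mass fraction in S2 = 1569.5/4780 = 0.3284.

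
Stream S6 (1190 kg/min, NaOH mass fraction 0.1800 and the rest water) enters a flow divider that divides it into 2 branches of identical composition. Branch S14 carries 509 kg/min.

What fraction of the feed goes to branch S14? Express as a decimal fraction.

0.428

Fraction to S14 = 509/1190 = 0.4277.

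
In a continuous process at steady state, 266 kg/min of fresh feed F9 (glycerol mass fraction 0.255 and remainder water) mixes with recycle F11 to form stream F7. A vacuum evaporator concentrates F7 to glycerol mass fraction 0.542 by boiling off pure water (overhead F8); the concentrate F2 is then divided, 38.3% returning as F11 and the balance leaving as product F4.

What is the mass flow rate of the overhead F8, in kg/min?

Overall glycerol balance (none leaves overhead): glycerol in fresh feed = glycerol in product, i.e. 266×0.255 = (1−0.383)·F2·0.542.
F2 = 67.83/(0.542×0.617) = 202.83 kg/min.
Recycle F11 = 0.383×202.83 = 77.685 kg/min.
Combined feed F7 = 266 + 77.685 = 343.68 kg/min.
Overhead F8 = F7 − F2 = 343.68 − 202.83 = 140.85 kg/min.

140.9 kg/min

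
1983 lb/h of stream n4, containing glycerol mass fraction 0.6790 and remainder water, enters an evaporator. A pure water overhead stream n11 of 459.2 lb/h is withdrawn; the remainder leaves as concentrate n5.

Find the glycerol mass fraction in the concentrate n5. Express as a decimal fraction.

glycerol is not removed: 1983×0.679 = 1346.5 lb/h of glycerol enters n5.
Concentrate = 1983 − 459.2 = 1523.8 lb/h.
Mass fraction = 1346.5/1523.8 = 0.8836.

0.8836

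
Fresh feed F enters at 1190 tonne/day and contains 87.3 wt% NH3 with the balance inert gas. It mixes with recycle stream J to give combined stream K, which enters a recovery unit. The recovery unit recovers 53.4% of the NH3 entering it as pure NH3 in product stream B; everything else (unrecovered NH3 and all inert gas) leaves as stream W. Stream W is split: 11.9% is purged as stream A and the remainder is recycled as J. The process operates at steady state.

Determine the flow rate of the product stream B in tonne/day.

941.1 tonne/day

NH3 in K: m_A = 1190×0.873 + (1−0.119)·(1−0.534)·m_A, so m_A = 1038.9/0.5895 = 1762.4 tonne/day.
Product B = 0.534×1762.4 = 941.14 tonne/day.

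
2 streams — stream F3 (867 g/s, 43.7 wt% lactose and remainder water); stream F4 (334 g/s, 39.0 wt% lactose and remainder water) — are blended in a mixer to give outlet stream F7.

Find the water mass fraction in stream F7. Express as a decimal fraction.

Total flow out = 867 + 334 = 1201 g/s.
water in = 867×0.563 + 334×0.610 = 691.86 g/s.
water mass fraction in F7 = 691.86/1201 = 0.576.

0.576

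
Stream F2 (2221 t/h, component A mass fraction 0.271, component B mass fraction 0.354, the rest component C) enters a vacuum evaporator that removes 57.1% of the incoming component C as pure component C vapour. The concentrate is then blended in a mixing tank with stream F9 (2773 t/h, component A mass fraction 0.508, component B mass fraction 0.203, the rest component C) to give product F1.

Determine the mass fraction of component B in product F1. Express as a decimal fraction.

Vapour removed = 0.571×0.375×2221 = 475.57 t/h; concentrate = 1745.4 t/h.
component B reaching the mixer = 786.23 (from concentrate) + 2773×0.203 = 1349.2 t/h.
Product flow = 1745.4 + 2773 = 4518.4 t/h; component B fraction = 0.299.

0.299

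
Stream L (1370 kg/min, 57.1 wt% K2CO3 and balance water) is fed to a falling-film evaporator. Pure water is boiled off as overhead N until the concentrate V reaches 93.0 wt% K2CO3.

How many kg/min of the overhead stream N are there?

528.8 kg/min

K2CO3 is conserved: 1370×0.571 = 782.27 kg/min all reports to the concentrate.
Concentrate = 782.27/(target fraction) = 841.15 kg/min.
Overhead = 1370 − 841.15 = 528.85 kg/min.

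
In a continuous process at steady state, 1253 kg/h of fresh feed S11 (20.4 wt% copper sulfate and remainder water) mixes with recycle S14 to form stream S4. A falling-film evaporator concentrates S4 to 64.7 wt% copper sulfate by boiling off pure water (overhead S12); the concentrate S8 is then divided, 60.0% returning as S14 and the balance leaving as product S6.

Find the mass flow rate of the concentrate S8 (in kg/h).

987.7 kg/h

Overall copper sulfate balance (none leaves overhead): copper sulfate in fresh feed = copper sulfate in product, i.e. 1253×0.204 = (1−0.600)·S8·0.647.
S8 = 255.61/(0.647×0.400) = 987.68 kg/h.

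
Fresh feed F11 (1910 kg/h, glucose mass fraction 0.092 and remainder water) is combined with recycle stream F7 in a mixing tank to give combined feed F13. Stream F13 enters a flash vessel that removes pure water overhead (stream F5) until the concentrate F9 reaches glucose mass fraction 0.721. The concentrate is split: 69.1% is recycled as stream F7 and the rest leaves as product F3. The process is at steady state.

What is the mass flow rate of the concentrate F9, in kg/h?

Overall glucose balance (none leaves overhead): glucose in fresh feed = glucose in product, i.e. 1910×0.092 = (1−0.691)·F9·0.721.
F9 = 175.72/(0.721×0.309) = 788.73 kg/h.

788.7 kg/h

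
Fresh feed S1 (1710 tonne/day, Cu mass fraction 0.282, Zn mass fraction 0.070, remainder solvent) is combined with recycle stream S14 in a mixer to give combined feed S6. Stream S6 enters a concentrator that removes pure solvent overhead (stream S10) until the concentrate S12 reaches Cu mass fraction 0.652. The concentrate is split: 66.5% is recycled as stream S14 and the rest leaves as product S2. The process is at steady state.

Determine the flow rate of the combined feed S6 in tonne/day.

3178 tonne/day

Overall Cu balance (none leaves overhead): Cu in fresh feed = Cu in product, i.e. 1710×0.282 = (1−0.665)·S12·0.652.
S12 = 482.22/(0.652×0.335) = 2207.8 tonne/day.
Recycle S14 = 0.665×2207.8 = 1468.2 tonne/day.
Combined feed S6 = 1710 + 1468.2 = 3178.2 tonne/day.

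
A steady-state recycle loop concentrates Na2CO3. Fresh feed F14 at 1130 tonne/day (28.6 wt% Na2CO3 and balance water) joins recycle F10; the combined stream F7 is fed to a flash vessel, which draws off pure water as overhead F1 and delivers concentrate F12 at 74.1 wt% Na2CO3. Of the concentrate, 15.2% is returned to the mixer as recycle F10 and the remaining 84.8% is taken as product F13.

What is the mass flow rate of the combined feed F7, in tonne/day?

Overall Na2CO3 balance (none leaves overhead): Na2CO3 in fresh feed = Na2CO3 in product, i.e. 1130×0.286 = (1−0.152)·F12·0.741.
F12 = 323.18/(0.741×0.848) = 514.32 tonne/day.
Recycle F10 = 0.152×514.32 = 78.176 tonne/day.
Combined feed F7 = 1130 + 78.176 = 1208.2 tonne/day.

1208 tonne/day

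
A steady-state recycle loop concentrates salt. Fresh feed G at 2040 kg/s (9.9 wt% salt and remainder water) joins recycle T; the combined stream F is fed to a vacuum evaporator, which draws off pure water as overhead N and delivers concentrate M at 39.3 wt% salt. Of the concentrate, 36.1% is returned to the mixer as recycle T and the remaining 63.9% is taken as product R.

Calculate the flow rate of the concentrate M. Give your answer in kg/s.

804.2 kg/s

Overall salt balance (none leaves overhead): salt in fresh feed = salt in product, i.e. 2040×0.099 = (1−0.361)·M·0.393.
M = 201.96/(0.393×0.639) = 804.21 kg/s.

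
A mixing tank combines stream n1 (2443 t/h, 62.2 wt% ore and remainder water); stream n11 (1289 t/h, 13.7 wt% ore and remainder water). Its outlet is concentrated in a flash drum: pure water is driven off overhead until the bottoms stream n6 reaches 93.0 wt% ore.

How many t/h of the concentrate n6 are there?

ore entering = 2443×0.622 + 1289×0.137 = 1696.1 t/h.
All ore reports to n6, so n6 = 1696.1/0.930 = 1823.8 t/h.

1824 t/h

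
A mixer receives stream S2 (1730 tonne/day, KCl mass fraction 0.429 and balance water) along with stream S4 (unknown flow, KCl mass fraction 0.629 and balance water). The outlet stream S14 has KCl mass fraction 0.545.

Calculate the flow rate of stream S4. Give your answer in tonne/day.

Let S4 be the unknown flow. Total out = 1730 + S4.
KCl balance: 742.17 + 0.629·S4 = 0.545·(1730 + S4)
(0.629 − 0.545)·S4 = 0.545×1730 − 742.17 = 200.68
S4 = 200.68 / 0.084 = 2389 tonne/day

2389 tonne/day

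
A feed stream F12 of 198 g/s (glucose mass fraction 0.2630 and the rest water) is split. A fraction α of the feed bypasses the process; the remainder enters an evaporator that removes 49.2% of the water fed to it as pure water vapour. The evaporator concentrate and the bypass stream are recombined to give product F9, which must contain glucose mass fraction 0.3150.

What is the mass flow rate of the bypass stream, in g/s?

107.9 g/s

All 198×0.263 = 52.074 g/s of glucose reaches F9, so F9 = 52.074/0.315 = 165.31 g/s and vapour = 32.686 g/s.
The evaporator receives (1−α)·198 of feed at 0.737 water and removes 0.492 of that water:
0.492×0.737×(1−α)×198 = 32.686
(1−α) = 32.686/71.796 = 0.4553;  α = 0.5447.
Bypass flow = 0.5447×198 = 107.86 g/s.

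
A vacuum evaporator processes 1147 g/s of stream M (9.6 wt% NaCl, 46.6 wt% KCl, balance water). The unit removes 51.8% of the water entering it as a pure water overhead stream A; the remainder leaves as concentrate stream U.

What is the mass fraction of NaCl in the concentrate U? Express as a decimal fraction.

0.124

NaCl is not removed: 1147×0.096 = 110.11 g/s of NaCl enters U.
water entering = 1147×0.438 = 502.39 g/s; overhead removed = 0.518×502.39 = 260.24 g/s.
Concentrate = 1147 − 260.24 = 886.76 g/s.
Mass fraction = 110.11/886.76 = 0.124.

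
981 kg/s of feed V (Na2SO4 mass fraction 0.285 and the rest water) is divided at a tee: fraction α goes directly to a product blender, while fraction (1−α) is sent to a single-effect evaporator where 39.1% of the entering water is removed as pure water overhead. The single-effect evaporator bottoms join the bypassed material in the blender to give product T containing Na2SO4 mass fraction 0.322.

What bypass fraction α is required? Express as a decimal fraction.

All 981×0.285 = 279.58 kg/s of Na2SO4 reaches T, so T = 279.58/0.322 = 868.28 kg/s and vapour = 112.72 kg/s.
The evaporator receives (1−α)·981 of feed at 0.715 water and removes 0.391 of that water:
0.391×0.715×(1−α)×981 = 112.72
(1−α) = 112.72/274.25 = 0.4110;  α = 0.5890.

0.589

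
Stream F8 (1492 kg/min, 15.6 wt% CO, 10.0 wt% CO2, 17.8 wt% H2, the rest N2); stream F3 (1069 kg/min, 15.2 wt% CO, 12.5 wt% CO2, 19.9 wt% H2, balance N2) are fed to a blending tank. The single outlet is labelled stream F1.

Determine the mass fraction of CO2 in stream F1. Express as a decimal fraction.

Total flow out = 1492 + 1069 = 2561 kg/min.
CO2 in = 1492×0.100 + 1069×0.125 = 282.83 kg/min.
CO2 mass fraction in F1 = 282.83/2561 = 0.110.

0.110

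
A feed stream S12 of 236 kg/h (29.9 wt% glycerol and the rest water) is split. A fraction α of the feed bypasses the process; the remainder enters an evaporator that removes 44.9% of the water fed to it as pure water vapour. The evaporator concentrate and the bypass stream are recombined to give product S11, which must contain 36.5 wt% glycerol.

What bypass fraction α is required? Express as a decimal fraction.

0.426

All 236×0.299 = 70.564 kg/h of glycerol reaches S11, so S11 = 70.564/0.365 = 193.33 kg/h and vapour = 42.674 kg/h.
The evaporator receives (1−α)·236 of feed at 0.701 water and removes 0.449 of that water:
0.449×0.701×(1−α)×236 = 42.674
(1−α) = 42.674/74.281 = 0.5745;  α = 0.4255.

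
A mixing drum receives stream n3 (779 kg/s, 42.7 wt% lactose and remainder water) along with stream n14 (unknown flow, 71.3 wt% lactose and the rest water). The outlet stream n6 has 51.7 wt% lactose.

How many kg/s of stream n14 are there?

Let n14 be the unknown flow. Total out = 779 + n14.
lactose balance: 332.63 + 0.713·n14 = 0.517·(779 + n14)
(0.713 − 0.517)·n14 = 0.517×779 − 332.63 = 70.11
n14 = 70.11 / 0.196 = 357.7 kg/s

357.7 kg/s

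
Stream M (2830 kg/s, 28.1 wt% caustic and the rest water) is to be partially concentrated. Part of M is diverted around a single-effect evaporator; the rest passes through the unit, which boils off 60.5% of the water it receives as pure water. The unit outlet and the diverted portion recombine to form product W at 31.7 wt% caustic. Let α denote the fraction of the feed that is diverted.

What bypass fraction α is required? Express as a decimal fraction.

All 2830×0.281 = 795.23 kg/s of caustic reaches W, so W = 795.23/0.317 = 2508.6 kg/s and vapour = 321.39 kg/s.
The evaporator receives (1−α)·2830 of feed at 0.719 water and removes 0.605 of that water:
0.605×0.719×(1−α)×2830 = 321.39
(1−α) = 321.39/1231 = 0.2611;  α = 0.7389.

0.739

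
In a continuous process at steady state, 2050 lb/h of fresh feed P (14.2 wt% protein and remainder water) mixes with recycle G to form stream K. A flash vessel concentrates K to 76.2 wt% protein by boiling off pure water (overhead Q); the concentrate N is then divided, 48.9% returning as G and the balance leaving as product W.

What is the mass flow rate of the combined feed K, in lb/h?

2416 lb/h

Overall protein balance (none leaves overhead): protein in fresh feed = protein in product, i.e. 2050×0.142 = (1−0.489)·N·0.762.
N = 291.1/(0.762×0.511) = 747.59 lb/h.
Recycle G = 0.489×747.59 = 365.57 lb/h.
Combined feed K = 2050 + 365.57 = 2415.6 lb/h.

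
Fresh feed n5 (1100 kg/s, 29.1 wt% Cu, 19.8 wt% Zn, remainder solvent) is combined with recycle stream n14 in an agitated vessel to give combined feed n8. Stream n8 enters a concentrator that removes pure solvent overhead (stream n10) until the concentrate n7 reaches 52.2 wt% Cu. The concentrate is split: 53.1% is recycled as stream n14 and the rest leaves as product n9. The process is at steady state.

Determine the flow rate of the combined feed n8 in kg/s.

Overall Cu balance (none leaves overhead): Cu in fresh feed = Cu in product, i.e. 1100×0.291 = (1−0.531)·n7·0.522.
n7 = 320.1/(0.522×0.469) = 1307.5 kg/s.
Recycle n14 = 0.531×1307.5 = 694.28 kg/s.
Combined feed n8 = 1100 + 694.28 = 1794.3 kg/s.

1794 kg/s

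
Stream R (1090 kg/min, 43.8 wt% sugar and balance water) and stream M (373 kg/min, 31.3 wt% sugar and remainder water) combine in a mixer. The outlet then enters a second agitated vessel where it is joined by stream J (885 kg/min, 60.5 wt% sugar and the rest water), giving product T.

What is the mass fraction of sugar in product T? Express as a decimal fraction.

0.481

Overall, product flow = 2348 kg/min.
sugar in = 1090×0.438 + 373×0.313 + 885×0.605 = 1129.6 kg/min.
sugar fraction in T = 0.481.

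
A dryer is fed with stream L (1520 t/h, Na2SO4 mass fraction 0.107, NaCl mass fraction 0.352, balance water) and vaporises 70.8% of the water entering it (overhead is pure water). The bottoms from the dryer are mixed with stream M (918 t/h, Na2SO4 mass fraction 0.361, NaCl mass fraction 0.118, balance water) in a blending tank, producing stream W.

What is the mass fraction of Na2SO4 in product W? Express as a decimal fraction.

Vapour removed = 0.708×0.541×1520 = 582.2 t/h; concentrate = 937.8 t/h.
Na2SO4 reaching the mixer = 162.64 (from concentrate) + 918×0.361 = 494.04 t/h.
Product flow = 937.8 + 918 = 1855.8 t/h; Na2SO4 fraction = 0.266.

0.266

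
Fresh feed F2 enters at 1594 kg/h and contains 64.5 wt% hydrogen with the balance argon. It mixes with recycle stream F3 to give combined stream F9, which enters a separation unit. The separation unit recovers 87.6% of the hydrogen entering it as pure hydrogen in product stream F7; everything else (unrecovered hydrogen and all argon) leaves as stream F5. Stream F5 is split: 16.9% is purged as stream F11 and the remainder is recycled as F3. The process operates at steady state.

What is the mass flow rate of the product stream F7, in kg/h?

hydrogen in F9: m_A = 1594×0.645 + (1−0.169)·(1−0.876)·m_A, so m_A = 1028.1/0.8970 = 1146.2 kg/h.
Product F7 = 0.876×1146.2 = 1004.1 kg/h.

1004 kg/h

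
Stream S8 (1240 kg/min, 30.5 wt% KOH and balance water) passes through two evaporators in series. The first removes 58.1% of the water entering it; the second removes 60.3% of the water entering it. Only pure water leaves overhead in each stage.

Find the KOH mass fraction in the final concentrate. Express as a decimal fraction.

0.7251

water in feed = 1240×0.695 = 861.8 kg/min.
After stage 1: water left = (1−0.581)×861.8 = 361.09; stream total = 739.29 kg/min.
After stage 2: water left = (1−0.603)×361.09 = 143.35; final concentrate = 521.55 kg/min.
KOH fraction = 378.2/521.55 = 0.7251.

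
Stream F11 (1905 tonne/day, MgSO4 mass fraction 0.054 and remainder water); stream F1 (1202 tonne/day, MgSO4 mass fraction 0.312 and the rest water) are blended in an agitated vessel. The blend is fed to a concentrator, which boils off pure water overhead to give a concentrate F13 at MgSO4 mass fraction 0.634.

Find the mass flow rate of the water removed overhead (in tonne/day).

MgSO4 entering = 1905×0.054 + 1202×0.312 = 477.89 tonne/day.
All MgSO4 reports to F13, so F13 = 477.89/0.634 = 753.78 tonne/day.
Total feed = 3107 tonne/day; overhead = 3107 − 753.78 = 2353.2 tonne/day.

2353 tonne/day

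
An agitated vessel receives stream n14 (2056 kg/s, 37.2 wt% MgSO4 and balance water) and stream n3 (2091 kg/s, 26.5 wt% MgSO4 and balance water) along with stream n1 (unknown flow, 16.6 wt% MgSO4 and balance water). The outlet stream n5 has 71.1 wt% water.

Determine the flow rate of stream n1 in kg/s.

979.4 kg/s

Let n1 be the unknown flow. Total out = 4147 + n1.
water balance: 2828.1 + 0.834·n1 = 0.711·(4147 + n1)
(0.834 − 0.711)·n1 = 0.711×4147 − 2828.1 = 120.46
n1 = 120.46 / 0.123 = 979.38 kg/s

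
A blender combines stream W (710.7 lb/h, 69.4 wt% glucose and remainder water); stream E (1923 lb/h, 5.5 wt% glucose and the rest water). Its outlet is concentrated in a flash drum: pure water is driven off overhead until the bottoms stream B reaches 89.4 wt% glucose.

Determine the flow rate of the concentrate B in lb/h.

glucose entering = 710.7×0.694 + 1923×0.055 = 598.99 lb/h.
All glucose reports to B, so B = 598.99/0.894 = 670.01 lb/h.

670 lb/h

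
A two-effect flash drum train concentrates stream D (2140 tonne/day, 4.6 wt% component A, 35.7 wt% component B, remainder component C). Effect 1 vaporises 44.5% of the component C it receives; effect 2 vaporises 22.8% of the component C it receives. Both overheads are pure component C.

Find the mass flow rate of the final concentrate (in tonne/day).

1410 tonne/day

component C in feed = 2140×0.597 = 1277.6 tonne/day.
After stage 1: component C left = (1−0.445)×1277.6 = 709.06; stream total = 1571.5 tonne/day.
After stage 2: component C left = (1−0.228)×709.06 = 547.39; final concentrate = 1409.8 tonne/day.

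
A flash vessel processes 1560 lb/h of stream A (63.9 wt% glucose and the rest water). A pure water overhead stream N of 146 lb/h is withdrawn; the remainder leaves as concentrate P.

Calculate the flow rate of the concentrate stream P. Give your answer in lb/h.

1414 lb/h

Concentrate = 1560 − 146 = 1414 lb/h.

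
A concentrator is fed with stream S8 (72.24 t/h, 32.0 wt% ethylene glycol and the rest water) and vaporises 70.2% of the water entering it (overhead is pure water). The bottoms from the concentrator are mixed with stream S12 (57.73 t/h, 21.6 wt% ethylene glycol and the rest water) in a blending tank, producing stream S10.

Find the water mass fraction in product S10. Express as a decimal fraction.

0.627

Vapour removed = 0.702×0.680×72.24 = 34.484 t/h; concentrate = 37.756 t/h.
water reaching the mixer = 14.639 (from concentrate) + 57.73×0.784 = 59.899 t/h.
Product flow = 37.756 + 57.73 = 95.486 t/h; water fraction = 0.627.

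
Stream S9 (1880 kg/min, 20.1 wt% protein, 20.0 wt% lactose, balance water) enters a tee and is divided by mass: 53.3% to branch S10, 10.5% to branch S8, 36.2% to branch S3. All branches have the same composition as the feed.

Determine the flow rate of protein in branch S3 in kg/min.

Branch S3 total = 0.362×1880 = 680.56 kg/min.
protein in S3 = 0.201×680.56 = 136.79 kg/min.

136.8 kg/min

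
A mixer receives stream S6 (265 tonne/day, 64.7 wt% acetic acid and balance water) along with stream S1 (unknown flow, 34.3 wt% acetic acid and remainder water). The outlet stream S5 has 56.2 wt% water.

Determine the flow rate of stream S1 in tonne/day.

583 tonne/day

Let S1 be the unknown flow. Total out = 265 + S1.
water balance: 93.545 + 0.657·S1 = 0.562·(265 + S1)
(0.657 − 0.562)·S1 = 0.562×265 − 93.545 = 55.385
S1 = 55.385 / 0.095 = 583 tonne/day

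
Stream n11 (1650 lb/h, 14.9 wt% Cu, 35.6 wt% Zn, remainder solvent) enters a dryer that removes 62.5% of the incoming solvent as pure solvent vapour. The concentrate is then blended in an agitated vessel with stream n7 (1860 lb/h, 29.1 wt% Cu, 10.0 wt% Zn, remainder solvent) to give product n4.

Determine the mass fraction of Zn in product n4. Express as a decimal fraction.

Vapour removed = 0.625×0.495×1650 = 510.47 lb/h; concentrate = 1139.5 lb/h.
Zn reaching the mixer = 587.4 (from concentrate) + 1860×0.100 = 773.4 lb/h.
Product flow = 1139.5 + 1860 = 2999.5 lb/h; Zn fraction = 0.258.

0.258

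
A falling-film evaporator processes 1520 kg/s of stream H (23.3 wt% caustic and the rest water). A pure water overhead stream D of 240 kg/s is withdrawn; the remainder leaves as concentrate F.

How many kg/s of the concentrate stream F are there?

Concentrate = 1520 − 240 = 1280 kg/s.

1280 kg/s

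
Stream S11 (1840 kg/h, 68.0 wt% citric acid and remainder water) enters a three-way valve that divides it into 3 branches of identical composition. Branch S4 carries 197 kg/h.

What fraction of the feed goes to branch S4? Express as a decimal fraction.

0.107

Fraction to S4 = 197/1840 = 0.1071.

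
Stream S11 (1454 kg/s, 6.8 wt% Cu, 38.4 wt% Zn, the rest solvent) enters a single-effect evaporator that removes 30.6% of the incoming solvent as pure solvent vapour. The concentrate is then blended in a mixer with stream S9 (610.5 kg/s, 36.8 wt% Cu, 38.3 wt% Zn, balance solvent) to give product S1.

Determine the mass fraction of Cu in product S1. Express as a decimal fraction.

0.1777

Vapour removed = 0.306×0.548×1454 = 243.82 kg/s; concentrate = 1210.2 kg/s.
Cu reaching the mixer = 98.872 (from concentrate) + 610.5×0.368 = 323.54 kg/s.
Product flow = 1210.2 + 610.5 = 1820.7 kg/s; Cu fraction = 0.1777.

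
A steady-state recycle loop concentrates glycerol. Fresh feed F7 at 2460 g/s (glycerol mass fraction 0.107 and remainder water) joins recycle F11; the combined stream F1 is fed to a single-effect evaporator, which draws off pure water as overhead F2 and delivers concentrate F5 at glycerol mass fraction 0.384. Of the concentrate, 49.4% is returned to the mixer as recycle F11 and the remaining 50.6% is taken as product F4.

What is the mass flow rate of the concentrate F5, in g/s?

1355 g/s

Overall glycerol balance (none leaves overhead): glycerol in fresh feed = glycerol in product, i.e. 2460×0.107 = (1−0.494)·F5·0.384.
F5 = 263.22/(0.384×0.506) = 1354.7 g/s.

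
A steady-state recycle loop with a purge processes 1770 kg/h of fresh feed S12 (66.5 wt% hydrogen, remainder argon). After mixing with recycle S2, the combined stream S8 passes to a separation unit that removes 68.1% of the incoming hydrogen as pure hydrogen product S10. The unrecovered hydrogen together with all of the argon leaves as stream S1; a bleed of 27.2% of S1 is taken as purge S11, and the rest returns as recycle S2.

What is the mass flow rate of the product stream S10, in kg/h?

hydrogen in S8: m_A = 1770×0.665 + (1−0.272)·(1−0.681)·m_A, so m_A = 1177/0.7678 = 1533.1 kg/h.
Product S10 = 0.681×1533.1 = 1044 kg/h.

1044 kg/h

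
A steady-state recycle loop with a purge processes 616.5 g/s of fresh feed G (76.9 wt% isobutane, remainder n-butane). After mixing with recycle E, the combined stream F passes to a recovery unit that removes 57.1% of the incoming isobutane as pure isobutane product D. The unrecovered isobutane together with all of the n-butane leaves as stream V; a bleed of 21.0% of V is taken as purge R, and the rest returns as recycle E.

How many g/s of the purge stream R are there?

207 g/s

n-butane enters only via G and leaves only via the purge: 616.5×0.231 = 0.210×(n-butane in V), and the recovery unit passes all n-butane, so n-butane in F = n-butane in V = 678.15 g/s.
isobutane in F: m_A = 616.5×0.769 + (1−0.210)·(1−0.571)·m_A, so m_A = 474.09/0.6611 = 717.13 g/s.
V = (1−0.571)×717.13 + 678.15 = 985.8 g/s.
Purge R = 0.210×985.8 = 207.02 g/s.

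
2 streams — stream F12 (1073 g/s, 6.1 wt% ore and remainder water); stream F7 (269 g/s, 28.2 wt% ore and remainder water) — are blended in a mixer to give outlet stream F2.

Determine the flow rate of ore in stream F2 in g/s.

141.3 g/s

ore out = ore in = 1073×0.061 + 269×0.282 = 141.31 g/s.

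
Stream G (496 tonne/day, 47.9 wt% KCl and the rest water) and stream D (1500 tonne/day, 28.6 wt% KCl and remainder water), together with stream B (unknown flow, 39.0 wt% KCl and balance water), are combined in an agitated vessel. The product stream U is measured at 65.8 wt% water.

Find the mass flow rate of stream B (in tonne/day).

Let B be the unknown flow. Total out = 1996 + B.
water balance: 1329.4 + 0.610·B = 0.658·(1996 + B)
(0.610 − 0.658)·B = 0.658×1996 − 1329.4 = -16.048
B = -16.048 / -0.048 = 334.33 tonne/day

334.3 tonne/day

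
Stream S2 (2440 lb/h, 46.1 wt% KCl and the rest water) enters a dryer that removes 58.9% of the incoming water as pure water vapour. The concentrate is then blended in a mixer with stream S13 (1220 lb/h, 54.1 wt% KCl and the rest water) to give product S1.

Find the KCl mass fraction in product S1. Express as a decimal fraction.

0.619

Vapour removed = 0.589×0.539×2440 = 774.63 lb/h; concentrate = 1665.4 lb/h.
KCl reaching the mixer = 1124.8 (from concentrate) + 1220×0.541 = 1784.9 lb/h.
Product flow = 1665.4 + 1220 = 2885.4 lb/h; KCl fraction = 0.619.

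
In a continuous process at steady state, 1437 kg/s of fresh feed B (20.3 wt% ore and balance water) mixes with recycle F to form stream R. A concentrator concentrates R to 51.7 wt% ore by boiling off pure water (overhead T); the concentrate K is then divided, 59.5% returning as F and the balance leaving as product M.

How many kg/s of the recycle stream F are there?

Overall ore balance (none leaves overhead): ore in fresh feed = ore in product, i.e. 1437×0.203 = (1−0.595)·K·0.517.
K = 291.71/(0.517×0.405) = 1393.2 kg/s.
Recycle F = 0.595×1393.2 = 828.94 kg/s.

828.9 kg/s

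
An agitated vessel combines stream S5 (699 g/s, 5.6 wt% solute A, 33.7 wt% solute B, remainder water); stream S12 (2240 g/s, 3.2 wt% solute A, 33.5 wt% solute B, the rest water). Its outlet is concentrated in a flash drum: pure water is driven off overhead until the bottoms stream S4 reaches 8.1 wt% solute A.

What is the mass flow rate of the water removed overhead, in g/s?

1571 g/s

solute A entering = 699×0.056 + 2240×0.032 = 110.82 g/s.
All solute A reports to S4, so S4 = 110.82/0.081 = 1368.2 g/s.
Total feed = 2939 g/s; overhead = 2939 − 1368.2 = 1570.8 g/s.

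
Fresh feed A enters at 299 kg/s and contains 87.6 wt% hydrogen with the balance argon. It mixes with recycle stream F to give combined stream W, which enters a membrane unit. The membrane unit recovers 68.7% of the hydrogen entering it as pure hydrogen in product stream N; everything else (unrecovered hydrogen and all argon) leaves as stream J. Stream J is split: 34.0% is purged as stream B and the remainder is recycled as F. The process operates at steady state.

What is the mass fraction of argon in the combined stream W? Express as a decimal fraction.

0.248

argon enters only via A and leaves only via the purge: 299×0.124 = 0.340×(argon in J), and the membrane unit passes all argon, so argon in W = argon in J = 109.05 kg/s.
hydrogen in W: m_A = 299×0.876 + (1−0.340)·(1−0.687)·m_A, so m_A = 261.92/0.7934 = 330.12 kg/s.
W = 330.12 + 109.05 = 439.17 kg/s.
argon fraction in W = 109.05/439.17 = 0.248.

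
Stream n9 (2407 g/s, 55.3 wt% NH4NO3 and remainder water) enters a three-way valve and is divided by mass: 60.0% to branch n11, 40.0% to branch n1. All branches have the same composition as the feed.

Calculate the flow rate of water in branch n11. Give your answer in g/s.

645.6 g/s

Branch n11 total = 0.600×2407 = 1444.2 g/s.
water in n11 = 0.447×1444.2 = 645.56 g/s.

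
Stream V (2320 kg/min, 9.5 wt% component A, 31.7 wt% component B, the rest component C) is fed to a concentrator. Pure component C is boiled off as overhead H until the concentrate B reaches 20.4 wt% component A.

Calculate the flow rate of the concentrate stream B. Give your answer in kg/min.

1080 kg/min

component A is conserved: 2320×0.095 = 220.4 kg/min all reports to the concentrate.
Concentrate = 220.4/(target fraction) = 1080.4 kg/min.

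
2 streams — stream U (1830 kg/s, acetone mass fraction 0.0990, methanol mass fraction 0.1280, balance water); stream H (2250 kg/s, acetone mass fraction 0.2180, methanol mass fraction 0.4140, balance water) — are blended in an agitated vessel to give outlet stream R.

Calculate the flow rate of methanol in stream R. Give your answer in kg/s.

1166 kg/s

methanol out = methanol in = 1830×0.128 + 2250×0.414 = 1165.7 kg/s.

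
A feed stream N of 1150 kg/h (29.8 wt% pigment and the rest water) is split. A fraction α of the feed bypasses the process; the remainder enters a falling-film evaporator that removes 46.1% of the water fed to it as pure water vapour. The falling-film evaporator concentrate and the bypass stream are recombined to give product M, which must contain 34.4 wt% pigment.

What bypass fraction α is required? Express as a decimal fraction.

0.587

All 1150×0.298 = 342.7 kg/h of pigment reaches M, so M = 342.7/0.344 = 996.22 kg/h and vapour = 153.78 kg/h.
The evaporator receives (1−α)·1150 of feed at 0.702 water and removes 0.461 of that water:
0.461×0.702×(1−α)×1150 = 153.78
(1−α) = 153.78/372.17 = 0.4132;  α = 0.5868.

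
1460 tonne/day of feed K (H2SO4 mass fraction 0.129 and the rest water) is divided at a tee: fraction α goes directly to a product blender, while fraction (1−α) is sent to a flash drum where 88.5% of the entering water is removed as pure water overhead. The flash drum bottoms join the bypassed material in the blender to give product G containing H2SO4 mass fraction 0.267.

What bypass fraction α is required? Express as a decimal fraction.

0.329

All 1460×0.129 = 188.34 tonne/day of H2SO4 reaches G, so G = 188.34/0.267 = 705.39 tonne/day and vapour = 754.61 tonne/day.
The evaporator receives (1−α)·1460 of feed at 0.871 water and removes 0.885 of that water:
0.885×0.871×(1−α)×1460 = 754.61
(1−α) = 754.61/1125.4 = 0.6705;  α = 0.3295.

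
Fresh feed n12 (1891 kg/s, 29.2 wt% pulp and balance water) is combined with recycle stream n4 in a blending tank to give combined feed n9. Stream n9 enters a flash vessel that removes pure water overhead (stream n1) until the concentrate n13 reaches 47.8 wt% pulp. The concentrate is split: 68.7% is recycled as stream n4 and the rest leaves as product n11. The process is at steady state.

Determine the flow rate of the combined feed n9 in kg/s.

Overall pulp balance (none leaves overhead): pulp in fresh feed = pulp in product, i.e. 1891×0.292 = (1−0.687)·n13·0.478.
n13 = 552.17/(0.478×0.313) = 3690.6 kg/s.
Recycle n4 = 0.687×3690.6 = 2535.5 kg/s.
Combined feed n9 = 1891 + 2535.5 = 4426.5 kg/s.

4426 kg/s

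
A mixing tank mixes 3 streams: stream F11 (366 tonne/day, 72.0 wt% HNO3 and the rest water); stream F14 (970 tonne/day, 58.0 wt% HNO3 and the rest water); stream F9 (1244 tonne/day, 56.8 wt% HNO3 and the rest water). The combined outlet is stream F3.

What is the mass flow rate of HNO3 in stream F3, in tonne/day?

HNO3 out = HNO3 in = 366×0.720 + 970×0.580 + 1244×0.568 = 1532.7 tonne/day.

1533 tonne/day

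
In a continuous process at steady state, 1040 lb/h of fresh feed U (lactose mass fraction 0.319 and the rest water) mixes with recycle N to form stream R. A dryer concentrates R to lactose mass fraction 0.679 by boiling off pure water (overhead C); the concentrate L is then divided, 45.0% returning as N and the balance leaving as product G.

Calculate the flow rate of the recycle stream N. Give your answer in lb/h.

399.8 lb/h

Overall lactose balance (none leaves overhead): lactose in fresh feed = lactose in product, i.e. 1040×0.319 = (1−0.450)·L·0.679.
L = 331.76/(0.679×0.550) = 888.37 lb/h.
Recycle N = 0.450×888.37 = 399.76 lb/h.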